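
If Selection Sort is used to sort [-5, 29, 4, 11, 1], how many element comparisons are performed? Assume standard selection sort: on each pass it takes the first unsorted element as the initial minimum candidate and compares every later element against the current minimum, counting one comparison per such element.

Pass 1: scan indices 1..4 for the minimum = 4 comparison(s); min is -5, place at index 0 -> [-5, 29, 4, 11, 1]
Pass 2: scan indices 2..4 for the minimum = 3 comparison(s); min is 1, place at index 1 -> [-5, 1, 4, 11, 29]
Pass 3: scan indices 3..4 for the minimum = 2 comparison(s); min is 4, place at index 2 -> [-5, 1, 4, 11, 29]
Pass 4: scan indices 4..4 for the minimum = 1 comparison(s); min is 11, place at index 3 -> [-5, 1, 4, 11, 29]
Selection sort always scans the whole unsorted suffix, so the count is (n-1) + (n-2) + ... + 1 = n(n-1)/2 = 5*4/2 = 10 regardless of the input order.
Total comparisons: 4 + 3 + 2 + 1 = 10


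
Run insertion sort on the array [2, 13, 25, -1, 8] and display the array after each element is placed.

First element 2 is already 'sorted'
Insert 13: shifted 0 elements -> [2, 13, 25, -1, 8]
Insert 25: shifted 0 elements -> [2, 13, 25, -1, 8]
Insert -1: shifted 3 elements -> [-1, 2, 13, 25, 8]
Insert 8: shifted 2 elements -> [-1, 2, 8, 13, 25]


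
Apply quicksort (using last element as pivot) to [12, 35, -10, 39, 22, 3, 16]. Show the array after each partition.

Partition 1: pivot=16 at index 3 -> [12, -10, 3, 16, 22, 35, 39]
Partition 2: pivot=3 at index 1 -> [-10, 3, 12, 16, 22, 35, 39]
Partition 3: pivot=39 at index 6 -> [-10, 3, 12, 16, 22, 35, 39]
Partition 4: pivot=35 at index 5 -> [-10, 3, 12, 16, 22, 35, 39]


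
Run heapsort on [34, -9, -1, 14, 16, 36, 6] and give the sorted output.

Build heap: [36, 16, 34, 14, -9, -1, 6]
Extract 36: [34, 16, 6, 14, -9, -1, 36]
Extract 34: [16, 14, 6, -1, -9, 34, 36]
Extract 16: [14, -1, 6, -9, 16, 34, 36]
Extract 14: [6, -1, -9, 14, 16, 34, 36]
Extract 6: [-1, -9, 6, 14, 16, 34, 36]
Extract -1: [-9, -1, 6, 14, 16, 34, 36]


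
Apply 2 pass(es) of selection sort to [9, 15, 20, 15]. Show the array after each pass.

Pass 1: Select minimum 9 at index 0, swap -> [9, 15, 20, 15]
Pass 2: Select minimum 15 at index 1, swap -> [9, 15, 20, 15]


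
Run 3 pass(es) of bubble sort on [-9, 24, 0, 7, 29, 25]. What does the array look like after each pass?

After pass 1: [-9, 0, 7, 24, 25, 29] (3 swaps)
After pass 2: [-9, 0, 7, 24, 25, 29] (0 swaps)
After pass 3: [-9, 0, 7, 24, 25, 29] (0 swaps)
Total swaps: 3


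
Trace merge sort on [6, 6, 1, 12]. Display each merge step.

Divide and conquer:
  Merge [6] + [6] -> [6, 6]
  Merge [1] + [12] -> [1, 12]
  Merge [6, 6] + [1, 12] -> [1, 6, 6, 12]


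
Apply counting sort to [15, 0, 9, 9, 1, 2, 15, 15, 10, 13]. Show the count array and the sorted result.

Count array: [1, 1, 1, 0, 0, 0, 0, 0, 0, 2, 1, 0, 0, 1, 0, 3]
(count[i] = number of elements equal to i)
Cumulative count: [1, 2, 3, 3, 3, 3, 3, 3, 3, 5, 6, 6, 6, 7, 7, 10]
Sorted: [0, 1, 2, 9, 9, 10, 13, 15, 15, 15]


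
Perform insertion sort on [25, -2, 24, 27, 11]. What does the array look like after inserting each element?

First element 25 is already 'sorted'
Insert -2: shifted 1 elements -> [-2, 25, 24, 27, 11]
Insert 24: shifted 1 elements -> [-2, 24, 25, 27, 11]
Insert 27: shifted 0 elements -> [-2, 24, 25, 27, 11]
Insert 11: shifted 3 elements -> [-2, 11, 24, 25, 27]


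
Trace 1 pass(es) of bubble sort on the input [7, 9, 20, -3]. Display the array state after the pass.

After pass 1: [7, 9, -3, 20] (1 swaps)
Total swaps: 1


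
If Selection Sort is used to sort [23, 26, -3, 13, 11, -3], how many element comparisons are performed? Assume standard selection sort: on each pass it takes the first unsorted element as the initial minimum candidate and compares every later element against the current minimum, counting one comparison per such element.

Pass 1: scan indices 1..5 for the minimum = 5 comparison(s); min is -3, place at index 0 -> [-3, 26, 23, 13, 11, -3]
Pass 2: scan indices 2..5 for the minimum = 4 comparison(s); min is -3, place at index 1 -> [-3, -3, 23, 13, 11, 26]
Pass 3: scan indices 3..5 for the minimum = 3 comparison(s); min is 11, place at index 2 -> [-3, -3, 11, 13, 23, 26]
Pass 4: scan indices 4..5 for the minimum = 2 comparison(s); min is 13, place at index 3 -> [-3, -3, 11, 13, 23, 26]
Pass 5: scan indices 5..5 for the minimum = 1 comparison(s); min is 23, place at index 4 -> [-3, -3, 11, 13, 23, 26]
Selection sort always scans the whole unsorted suffix, so the count is (n-1) + (n-2) + ... + 1 = n(n-1)/2 = 6*5/2 = 15 regardless of the input order.
Total comparisons: 5 + 4 + 3 + 2 + 1 = 15


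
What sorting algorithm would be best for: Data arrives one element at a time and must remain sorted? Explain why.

Best choice: Insertion sort
Reason: Insertion sort naturally handles online/streaming input by inserting each new element into sorted position


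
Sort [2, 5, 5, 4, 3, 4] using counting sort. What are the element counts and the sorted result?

Count array: [0, 0, 1, 1, 2, 2]
(count[i] = number of elements equal to i)
Cumulative count: [0, 0, 1, 2, 4, 6]
Sorted: [2, 3, 4, 4, 5, 5]


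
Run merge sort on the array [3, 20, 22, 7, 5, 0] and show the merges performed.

Divide and conquer:
  Merge [20] + [22] -> [20, 22]
  Merge [3] + [20, 22] -> [3, 20, 22]
  Merge [5] + [0] -> [0, 5]
  Merge [7] + [0, 5] -> [0, 5, 7]
  Merge [3, 20, 22] + [0, 5, 7] -> [0, 3, 5, 7, 20, 22]


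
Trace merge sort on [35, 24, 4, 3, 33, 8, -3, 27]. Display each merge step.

Divide and conquer:
  Merge [35] + [24] -> [24, 35]
  Merge [4] + [3] -> [3, 4]
  Merge [24, 35] + [3, 4] -> [3, 4, 24, 35]
  Merge [33] + [8] -> [8, 33]
  Merge [-3] + [27] -> [-3, 27]
  Merge [8, 33] + [-3, 27] -> [-3, 8, 27, 33]
  Merge [3, 4, 24, 35] + [-3, 8, 27, 33] -> [-3, 3, 4, 8, 24, 27, 33, 35]


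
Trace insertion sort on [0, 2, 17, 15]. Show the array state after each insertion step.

First element 0 is already 'sorted'
Insert 2: shifted 0 elements -> [0, 2, 17, 15]
Insert 17: shifted 0 elements -> [0, 2, 17, 15]
Insert 15: shifted 1 elements -> [0, 2, 15, 17]


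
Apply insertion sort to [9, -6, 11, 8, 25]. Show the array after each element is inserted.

First element 9 is already 'sorted'
Insert -6: shifted 1 elements -> [-6, 9, 11, 8, 25]
Insert 11: shifted 0 elements -> [-6, 9, 11, 8, 25]
Insert 8: shifted 2 elements -> [-6, 8, 9, 11, 25]
Insert 25: shifted 0 elements -> [-6, 8, 9, 11, 25]


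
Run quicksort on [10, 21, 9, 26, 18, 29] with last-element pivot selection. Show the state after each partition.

Partition 1: pivot=29 at index 5 -> [10, 21, 9, 26, 18, 29]
Partition 2: pivot=18 at index 2 -> [10, 9, 18, 26, 21, 29]
Partition 3: pivot=9 at index 0 -> [9, 10, 18, 26, 21, 29]
Partition 4: pivot=21 at index 3 -> [9, 10, 18, 21, 26, 29]


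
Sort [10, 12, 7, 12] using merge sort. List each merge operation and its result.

Divide and conquer:
  Merge [10] + [12] -> [10, 12]
  Merge [7] + [12] -> [7, 12]
  Merge [10, 12] + [7, 12] -> [7, 10, 12, 12]


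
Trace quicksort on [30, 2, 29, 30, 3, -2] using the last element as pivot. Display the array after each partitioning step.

Partition 1: pivot=-2 at index 0 -> [-2, 2, 29, 30, 3, 30]
Partition 2: pivot=30 at index 5 -> [-2, 2, 29, 30, 3, 30]
Partition 3: pivot=3 at index 2 -> [-2, 2, 3, 30, 29, 30]
Partition 4: pivot=29 at index 3 -> [-2, 2, 3, 29, 30, 30]


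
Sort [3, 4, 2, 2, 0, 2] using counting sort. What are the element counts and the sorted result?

Count array: [1, 0, 3, 1, 1]
(count[i] = number of elements equal to i)
Cumulative count: [1, 1, 4, 5, 6]
Sorted: [0, 2, 2, 2, 3, 4]


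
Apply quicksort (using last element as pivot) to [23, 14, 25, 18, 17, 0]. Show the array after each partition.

Partition 1: pivot=0 at index 0 -> [0, 14, 25, 18, 17, 23]
Partition 2: pivot=23 at index 4 -> [0, 14, 18, 17, 23, 25]
Partition 3: pivot=17 at index 2 -> [0, 14, 17, 18, 23, 25]


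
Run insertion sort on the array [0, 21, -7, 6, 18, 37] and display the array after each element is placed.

First element 0 is already 'sorted'
Insert 21: shifted 0 elements -> [0, 21, -7, 6, 18, 37]
Insert -7: shifted 2 elements -> [-7, 0, 21, 6, 18, 37]
Insert 6: shifted 1 elements -> [-7, 0, 6, 21, 18, 37]
Insert 18: shifted 1 elements -> [-7, 0, 6, 18, 21, 37]
Insert 37: shifted 0 elements -> [-7, 0, 6, 18, 21, 37]


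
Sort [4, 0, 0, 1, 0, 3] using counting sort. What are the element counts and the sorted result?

Count array: [3, 1, 0, 1, 1]
(count[i] = number of elements equal to i)
Cumulative count: [3, 4, 4, 5, 6]
Sorted: [0, 0, 0, 1, 3, 4]


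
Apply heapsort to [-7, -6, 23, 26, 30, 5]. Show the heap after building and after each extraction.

Build heap: [30, 26, 23, -7, -6, 5]
Extract 30: [26, 5, 23, -7, -6, 30]
Extract 26: [23, 5, -6, -7, 26, 30]
Extract 23: [5, -7, -6, 23, 26, 30]
Extract 5: [-6, -7, 5, 23, 26, 30]
Extract -6: [-7, -6, 5, 23, 26, 30]


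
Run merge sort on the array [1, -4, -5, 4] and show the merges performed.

Divide and conquer:
  Merge [1] + [-4] -> [-4, 1]
  Merge [-5] + [4] -> [-5, 4]
  Merge [-4, 1] + [-5, 4] -> [-5, -4, 1, 4]


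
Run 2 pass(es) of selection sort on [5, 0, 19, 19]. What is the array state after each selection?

Pass 1: Select minimum 0 at index 1, swap -> [0, 5, 19, 19]
Pass 2: Select minimum 5 at index 1, swap -> [0, 5, 19, 19]


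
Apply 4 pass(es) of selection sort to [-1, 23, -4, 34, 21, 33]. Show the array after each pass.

Pass 1: Select minimum -4 at index 2, swap -> [-4, 23, -1, 34, 21, 33]
Pass 2: Select minimum -1 at index 2, swap -> [-4, -1, 23, 34, 21, 33]
Pass 3: Select minimum 21 at index 4, swap -> [-4, -1, 21, 34, 23, 33]
Pass 4: Select minimum 23 at index 4, swap -> [-4, -1, 21, 23, 34, 33]


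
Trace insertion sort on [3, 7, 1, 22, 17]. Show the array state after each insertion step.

First element 3 is already 'sorted'
Insert 7: shifted 0 elements -> [3, 7, 1, 22, 17]
Insert 1: shifted 2 elements -> [1, 3, 7, 22, 17]
Insert 22: shifted 0 elements -> [1, 3, 7, 22, 17]
Insert 17: shifted 1 elements -> [1, 3, 7, 17, 22]


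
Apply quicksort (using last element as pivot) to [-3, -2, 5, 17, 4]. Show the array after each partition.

Partition 1: pivot=4 at index 2 -> [-3, -2, 4, 17, 5]
Partition 2: pivot=-2 at index 1 -> [-3, -2, 4, 17, 5]
Partition 3: pivot=5 at index 3 -> [-3, -2, 4, 5, 17]


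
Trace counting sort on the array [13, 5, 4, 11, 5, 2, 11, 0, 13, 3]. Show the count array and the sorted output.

Count array: [1, 0, 1, 1, 1, 2, 0, 0, 0, 0, 0, 2, 0, 2]
(count[i] = number of elements equal to i)
Cumulative count: [1, 1, 2, 3, 4, 6, 6, 6, 6, 6, 6, 8, 8, 10]
Sorted: [0, 2, 3, 4, 5, 5, 11, 11, 13, 13]


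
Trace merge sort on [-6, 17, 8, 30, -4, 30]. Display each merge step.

Divide and conquer:
  Merge [17] + [8] -> [8, 17]
  Merge [-6] + [8, 17] -> [-6, 8, 17]
  Merge [-4] + [30] -> [-4, 30]
  Merge [30] + [-4, 30] -> [-4, 30, 30]
  Merge [-6, 8, 17] + [-4, 30, 30] -> [-6, -4, 8, 17, 30, 30]


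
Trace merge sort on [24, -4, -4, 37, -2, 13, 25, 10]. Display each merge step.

Divide and conquer:
  Merge [24] + [-4] -> [-4, 24]
  Merge [-4] + [37] -> [-4, 37]
  Merge [-4, 24] + [-4, 37] -> [-4, -4, 24, 37]
  Merge [-2] + [13] -> [-2, 13]
  Merge [25] + [10] -> [10, 25]
  Merge [-2, 13] + [10, 25] -> [-2, 10, 13, 25]
  Merge [-4, -4, 24, 37] + [-2, 10, 13, 25] -> [-4, -4, -2, 10, 13, 24, 25, 37]


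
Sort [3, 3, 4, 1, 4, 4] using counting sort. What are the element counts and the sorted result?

Count array: [0, 1, 0, 2, 3]
(count[i] = number of elements equal to i)
Cumulative count: [0, 1, 1, 3, 6]
Sorted: [1, 3, 3, 4, 4, 4]


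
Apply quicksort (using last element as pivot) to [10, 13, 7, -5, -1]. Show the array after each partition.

Partition 1: pivot=-1 at index 1 -> [-5, -1, 7, 10, 13]
Partition 2: pivot=13 at index 4 -> [-5, -1, 7, 10, 13]
Partition 3: pivot=10 at index 3 -> [-5, -1, 7, 10, 13]


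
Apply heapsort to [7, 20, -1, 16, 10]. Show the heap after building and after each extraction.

Build heap: [20, 16, -1, 7, 10]
Extract 20: [16, 10, -1, 7, 20]
Extract 16: [10, 7, -1, 16, 20]
Extract 10: [7, -1, 10, 16, 20]
Extract 7: [-1, 7, 10, 16, 20]


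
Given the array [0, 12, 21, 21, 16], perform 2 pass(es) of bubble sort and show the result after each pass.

After pass 1: [0, 12, 21, 16, 21] (1 swaps)
After pass 2: [0, 12, 16, 21, 21] (1 swaps)
Total swaps: 2


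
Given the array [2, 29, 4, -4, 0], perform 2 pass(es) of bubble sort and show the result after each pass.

After pass 1: [2, 4, -4, 0, 29] (3 swaps)
After pass 2: [2, -4, 0, 4, 29] (2 swaps)
Total swaps: 5


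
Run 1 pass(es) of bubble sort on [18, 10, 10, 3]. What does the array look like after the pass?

After pass 1: [10, 10, 3, 18] (3 swaps)
Total swaps: 3


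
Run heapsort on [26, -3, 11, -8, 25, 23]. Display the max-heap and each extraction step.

Build heap: [26, 25, 23, -8, -3, 11]
Extract 26: [25, 11, 23, -8, -3, 26]
Extract 25: [23, 11, -3, -8, 25, 26]
Extract 23: [11, -8, -3, 23, 25, 26]
Extract 11: [-3, -8, 11, 23, 25, 26]
Extract -3: [-8, -3, 11, 23, 25, 26]


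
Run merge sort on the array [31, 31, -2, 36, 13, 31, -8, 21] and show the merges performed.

Divide and conquer:
  Merge [31] + [31] -> [31, 31]
  Merge [-2] + [36] -> [-2, 36]
  Merge [31, 31] + [-2, 36] -> [-2, 31, 31, 36]
  Merge [13] + [31] -> [13, 31]
  Merge [-8] + [21] -> [-8, 21]
  Merge [13, 31] + [-8, 21] -> [-8, 13, 21, 31]
  Merge [-2, 31, 31, 36] + [-8, 13, 21, 31] -> [-8, -2, 13, 21, 31, 31, 31, 36]


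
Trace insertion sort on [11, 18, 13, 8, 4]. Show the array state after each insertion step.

First element 11 is already 'sorted'
Insert 18: shifted 0 elements -> [11, 18, 13, 8, 4]
Insert 13: shifted 1 elements -> [11, 13, 18, 8, 4]
Insert 8: shifted 3 elements -> [8, 11, 13, 18, 4]
Insert 4: shifted 4 elements -> [4, 8, 11, 13, 18]


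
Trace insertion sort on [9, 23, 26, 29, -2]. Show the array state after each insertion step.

First element 9 is already 'sorted'
Insert 23: shifted 0 elements -> [9, 23, 26, 29, -2]
Insert 26: shifted 0 elements -> [9, 23, 26, 29, -2]
Insert 29: shifted 0 elements -> [9, 23, 26, 29, -2]
Insert -2: shifted 4 elements -> [-2, 9, 23, 26, 29]


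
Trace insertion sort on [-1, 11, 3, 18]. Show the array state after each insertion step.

First element -1 is already 'sorted'
Insert 11: shifted 0 elements -> [-1, 11, 3, 18]
Insert 3: shifted 1 elements -> [-1, 3, 11, 18]
Insert 18: shifted 0 elements -> [-1, 3, 11, 18]


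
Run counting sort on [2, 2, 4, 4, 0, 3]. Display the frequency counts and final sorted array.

Count array: [1, 0, 2, 1, 2]
(count[i] = number of elements equal to i)
Cumulative count: [1, 1, 3, 4, 6]
Sorted: [0, 2, 2, 3, 4, 4]


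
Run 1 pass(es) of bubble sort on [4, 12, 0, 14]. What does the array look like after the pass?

After pass 1: [4, 0, 12, 14] (1 swaps)
Total swaps: 1


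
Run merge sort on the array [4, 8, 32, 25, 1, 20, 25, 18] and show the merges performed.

Divide and conquer:
  Merge [4] + [8] -> [4, 8]
  Merge [32] + [25] -> [25, 32]
  Merge [4, 8] + [25, 32] -> [4, 8, 25, 32]
  Merge [1] + [20] -> [1, 20]
  Merge [25] + [18] -> [18, 25]
  Merge [1, 20] + [18, 25] -> [1, 18, 20, 25]
  Merge [4, 8, 25, 32] + [1, 18, 20, 25] -> [1, 4, 8, 18, 20, 25, 25, 32]


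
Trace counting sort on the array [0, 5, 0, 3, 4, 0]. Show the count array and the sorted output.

Count array: [3, 0, 0, 1, 1, 1]
(count[i] = number of elements equal to i)
Cumulative count: [3, 3, 3, 4, 5, 6]
Sorted: [0, 0, 0, 3, 4, 5]


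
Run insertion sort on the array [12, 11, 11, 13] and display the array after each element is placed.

First element 12 is already 'sorted'
Insert 11: shifted 1 elements -> [11, 12, 11, 13]
Insert 11: shifted 1 elements -> [11, 11, 12, 13]
Insert 13: shifted 0 elements -> [11, 11, 12, 13]


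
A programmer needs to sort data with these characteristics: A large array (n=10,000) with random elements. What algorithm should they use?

Best choice: Quicksort or Mergesort
Reason: Both have O(n log n) average case; quicksort has lower constant factors


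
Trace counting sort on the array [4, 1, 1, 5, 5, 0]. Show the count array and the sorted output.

Count array: [1, 2, 0, 0, 1, 2]
(count[i] = number of elements equal to i)
Cumulative count: [1, 3, 3, 3, 4, 6]
Sorted: [0, 1, 1, 4, 5, 5]


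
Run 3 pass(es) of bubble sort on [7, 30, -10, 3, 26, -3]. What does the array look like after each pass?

After pass 1: [7, -10, 3, 26, -3, 30] (4 swaps)
After pass 2: [-10, 3, 7, -3, 26, 30] (3 swaps)
After pass 3: [-10, 3, -3, 7, 26, 30] (1 swaps)
Total swaps: 8


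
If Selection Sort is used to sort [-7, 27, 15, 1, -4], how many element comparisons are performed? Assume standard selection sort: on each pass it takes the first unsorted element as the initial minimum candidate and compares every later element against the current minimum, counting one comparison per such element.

Pass 1: scan indices 1..4 for the minimum = 4 comparison(s); min is -7, place at index 0 -> [-7, 27, 15, 1, -4]
Pass 2: scan indices 2..4 for the minimum = 3 comparison(s); min is -4, place at index 1 -> [-7, -4, 15, 1, 27]
Pass 3: scan indices 3..4 for the minimum = 2 comparison(s); min is 1, place at index 2 -> [-7, -4, 1, 15, 27]
Pass 4: scan indices 4..4 for the minimum = 1 comparison(s); min is 15, place at index 3 -> [-7, -4, 1, 15, 27]
Selection sort always scans the whole unsorted suffix, so the count is (n-1) + (n-2) + ... + 1 = n(n-1)/2 = 5*4/2 = 10 regardless of the input order.
Total comparisons: 4 + 3 + 2 + 1 = 10


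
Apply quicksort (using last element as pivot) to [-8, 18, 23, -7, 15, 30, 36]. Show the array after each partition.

Partition 1: pivot=36 at index 6 -> [-8, 18, 23, -7, 15, 30, 36]
Partition 2: pivot=30 at index 5 -> [-8, 18, 23, -7, 15, 30, 36]
Partition 3: pivot=15 at index 2 -> [-8, -7, 15, 18, 23, 30, 36]
Partition 4: pivot=-7 at index 1 -> [-8, -7, 15, 18, 23, 30, 36]
Partition 5: pivot=23 at index 4 -> [-8, -7, 15, 18, 23, 30, 36]


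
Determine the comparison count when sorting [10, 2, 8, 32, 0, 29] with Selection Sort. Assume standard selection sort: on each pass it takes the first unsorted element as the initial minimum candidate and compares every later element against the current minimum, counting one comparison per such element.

Pass 1: scan indices 1..5 for the minimum = 5 comparison(s); min is 0, place at index 0 -> [0, 2, 8, 32, 10, 29]
Pass 2: scan indices 2..5 for the minimum = 4 comparison(s); min is 2, place at index 1 -> [0, 2, 8, 32, 10, 29]
Pass 3: scan indices 3..5 for the minimum = 3 comparison(s); min is 8, place at index 2 -> [0, 2, 8, 32, 10, 29]
Pass 4: scan indices 4..5 for the minimum = 2 comparison(s); min is 10, place at index 3 -> [0, 2, 8, 10, 32, 29]
Pass 5: scan indices 5..5 for the minimum = 1 comparison(s); min is 29, place at index 4 -> [0, 2, 8, 10, 29, 32]
Selection sort always scans the whole unsorted suffix, so the count is (n-1) + (n-2) + ... + 1 = n(n-1)/2 = 6*5/2 = 15 regardless of the input order.
Total comparisons: 5 + 4 + 3 + 2 + 1 = 15


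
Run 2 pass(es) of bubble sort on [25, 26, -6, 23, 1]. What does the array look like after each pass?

After pass 1: [25, -6, 23, 1, 26] (3 swaps)
After pass 2: [-6, 23, 1, 25, 26] (3 swaps)
Total swaps: 6


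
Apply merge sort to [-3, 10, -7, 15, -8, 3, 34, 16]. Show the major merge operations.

Divide and conquer:
  Merge [-3] + [10] -> [-3, 10]
  Merge [-7] + [15] -> [-7, 15]
  Merge [-3, 10] + [-7, 15] -> [-7, -3, 10, 15]
  Merge [-8] + [3] -> [-8, 3]
  Merge [34] + [16] -> [16, 34]
  Merge [-8, 3] + [16, 34] -> [-8, 3, 16, 34]
  Merge [-7, -3, 10, 15] + [-8, 3, 16, 34] -> [-8, -7, -3, 3, 10, 15, 16, 34]


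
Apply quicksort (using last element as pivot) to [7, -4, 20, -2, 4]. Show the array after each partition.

Partition 1: pivot=4 at index 2 -> [-4, -2, 4, 7, 20]
Partition 2: pivot=-2 at index 1 -> [-4, -2, 4, 7, 20]
Partition 3: pivot=20 at index 4 -> [-4, -2, 4, 7, 20]


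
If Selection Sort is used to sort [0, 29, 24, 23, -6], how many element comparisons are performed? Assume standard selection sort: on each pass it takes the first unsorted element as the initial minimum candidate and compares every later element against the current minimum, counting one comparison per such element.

Pass 1: scan indices 1..4 for the minimum = 4 comparison(s); min is -6, place at index 0 -> [-6, 29, 24, 23, 0]
Pass 2: scan indices 2..4 for the minimum = 3 comparison(s); min is 0, place at index 1 -> [-6, 0, 24, 23, 29]
Pass 3: scan indices 3..4 for the minimum = 2 comparison(s); min is 23, place at index 2 -> [-6, 0, 23, 24, 29]
Pass 4: scan indices 4..4 for the minimum = 1 comparison(s); min is 24, place at index 3 -> [-6, 0, 23, 24, 29]
Selection sort always scans the whole unsorted suffix, so the count is (n-1) + (n-2) + ... + 1 = n(n-1)/2 = 5*4/2 = 10 regardless of the input order.
Total comparisons: 4 + 3 + 2 + 1 = 10


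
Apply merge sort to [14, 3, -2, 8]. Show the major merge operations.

Divide and conquer:
  Merge [14] + [3] -> [3, 14]
  Merge [-2] + [8] -> [-2, 8]
  Merge [3, 14] + [-2, 8] -> [-2, 3, 8, 14]


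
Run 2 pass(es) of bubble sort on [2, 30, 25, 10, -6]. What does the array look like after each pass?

After pass 1: [2, 25, 10, -6, 30] (3 swaps)
After pass 2: [2, 10, -6, 25, 30] (2 swaps)
Total swaps: 5


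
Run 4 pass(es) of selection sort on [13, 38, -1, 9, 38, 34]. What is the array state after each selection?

Pass 1: Select minimum -1 at index 2, swap -> [-1, 38, 13, 9, 38, 34]
Pass 2: Select minimum 9 at index 3, swap -> [-1, 9, 13, 38, 38, 34]
Pass 3: Select minimum 13 at index 2, swap -> [-1, 9, 13, 38, 38, 34]
Pass 4: Select minimum 34 at index 5, swap -> [-1, 9, 13, 34, 38, 38]


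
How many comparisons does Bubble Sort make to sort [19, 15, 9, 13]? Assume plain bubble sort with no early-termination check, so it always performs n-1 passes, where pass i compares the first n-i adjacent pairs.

Pass 1: compare adjacent pairs (0,1)..(2,3) = 3 comparison(s), 3 swap(s) -> [15, 9, 13, 19]
Pass 2: compare adjacent pairs (0,1)..(1,2) = 2 comparison(s), 2 swap(s) -> [9, 13, 15, 19]
Pass 3: compare adjacent pairs (0,1)..(0,1) = 1 comparison(s), 0 swap(s) -> [9, 13, 15, 19]
Total comparisons: 3 + 2 + 1 = 6


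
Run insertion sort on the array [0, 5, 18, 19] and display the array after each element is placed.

First element 0 is already 'sorted'
Insert 5: shifted 0 elements -> [0, 5, 18, 19]
Insert 18: shifted 0 elements -> [0, 5, 18, 19]
Insert 19: shifted 0 elements -> [0, 5, 18, 19]


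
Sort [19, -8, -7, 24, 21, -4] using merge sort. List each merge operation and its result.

Divide and conquer:
  Merge [-8] + [-7] -> [-8, -7]
  Merge [19] + [-8, -7] -> [-8, -7, 19]
  Merge [21] + [-4] -> [-4, 21]
  Merge [24] + [-4, 21] -> [-4, 21, 24]
  Merge [-8, -7, 19] + [-4, 21, 24] -> [-8, -7, -4, 19, 21, 24]


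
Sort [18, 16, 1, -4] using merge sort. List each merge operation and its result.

Divide and conquer:
  Merge [18] + [16] -> [16, 18]
  Merge [1] + [-4] -> [-4, 1]
  Merge [16, 18] + [-4, 1] -> [-4, 1, 16, 18]


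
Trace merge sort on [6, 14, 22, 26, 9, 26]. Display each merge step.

Divide and conquer:
  Merge [14] + [22] -> [14, 22]
  Merge [6] + [14, 22] -> [6, 14, 22]
  Merge [9] + [26] -> [9, 26]
  Merge [26] + [9, 26] -> [9, 26, 26]
  Merge [6, 14, 22] + [9, 26, 26] -> [6, 9, 14, 22, 26, 26]


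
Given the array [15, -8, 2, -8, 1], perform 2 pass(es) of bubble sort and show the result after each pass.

After pass 1: [-8, 2, -8, 1, 15] (4 swaps)
After pass 2: [-8, -8, 1, 2, 15] (2 swaps)
Total swaps: 6


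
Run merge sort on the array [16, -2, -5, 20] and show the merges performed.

Divide and conquer:
  Merge [16] + [-2] -> [-2, 16]
  Merge [-5] + [20] -> [-5, 20]
  Merge [-2, 16] + [-5, 20] -> [-5, -2, 16, 20]


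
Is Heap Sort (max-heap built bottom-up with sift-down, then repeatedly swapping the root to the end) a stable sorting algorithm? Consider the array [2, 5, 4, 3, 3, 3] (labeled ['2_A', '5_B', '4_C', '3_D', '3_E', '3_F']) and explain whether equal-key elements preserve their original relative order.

Trace Heap Sort on the labeled array (the key is the number; the letter only tracks identity):
  Build max-heap: [5_B, 3_D, 4_C, 2_A, 3_E, 3_F]
  Swap root 5_B to index 5, re-heapify first 5 -> [4_C, 3_D, 3_F, 2_A, 3_E, 5_B]
  Swap root 4_C to index 4, re-heapify first 4 -> [3_E, 3_D, 3_F, 2_A, 4_C, 5_B]
  Swap root 3_E to index 3, re-heapify first 3 -> [3_D, 2_A, 3_F, 3_E, 4_C, 5_B]
  Swap root 3_D to index 2, re-heapify first 2 -> [3_F, 2_A, 3_D, 3_E, 4_C, 5_B]
  Swap root 3_F to index 1, re-heapify first 1 -> [2_A, 3_F, 3_D, 3_E, 4_C, 5_B]
Final order: [2_A, 3_F, 3_D, 3_E, 4_C, 5_B]
Equal keys:
  value 3: originally 3_D, 3_E, 3_F; after sorting 3_F, 3_D, 3_E -> order changed
Equal keys were reordered, so Heap Sort is not stable: heap construction and root-to-end swaps move elements without regard to the original order of equal keys. (One such input is enough; an unstable sort may happen to preserve order on other inputs, but it gives no guarantee.)
Answer: Not stable


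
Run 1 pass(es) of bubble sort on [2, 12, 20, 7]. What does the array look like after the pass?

After pass 1: [2, 12, 7, 20] (1 swaps)
Total swaps: 1


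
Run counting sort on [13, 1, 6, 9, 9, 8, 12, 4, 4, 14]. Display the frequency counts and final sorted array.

Count array: [0, 1, 0, 0, 2, 0, 1, 0, 1, 2, 0, 0, 1, 1, 1]
(count[i] = number of elements equal to i)
Cumulative count: [0, 1, 1, 1, 3, 3, 4, 4, 5, 7, 7, 7, 8, 9, 10]
Sorted: [1, 4, 4, 6, 8, 9, 9, 12, 13, 14]


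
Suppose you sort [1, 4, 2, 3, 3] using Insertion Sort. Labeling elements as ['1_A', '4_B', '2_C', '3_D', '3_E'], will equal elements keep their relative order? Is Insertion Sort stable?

Trace Insertion Sort on the labeled array (the key is the number; the letter only tracks identity):
  Insert 4_B at index 1: [1_A, 4_B, 2_C, 3_D, 3_E]
  Insert 2_C at index 1: [1_A, 2_C, 4_B, 3_D, 3_E]
  Insert 3_D at index 2: [1_A, 2_C, 3_D, 4_B, 3_E]
  Insert 3_E at index 3: [1_A, 2_C, 3_D, 3_E, 4_B]
Final order: [1_A, 2_C, 3_D, 3_E, 4_B]
Equal keys:
  value 3: originally 3_D, 3_E; after sorting 3_D, 3_E -> order preserved
All equal keys kept their original relative order. Insertion Sort is stable: elements are shifted only while they are strictly greater than the key, so a key is inserted after any equal elements already placed.
Answer: Stable


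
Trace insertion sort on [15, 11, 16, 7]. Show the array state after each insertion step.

First element 15 is already 'sorted'
Insert 11: shifted 1 elements -> [11, 15, 16, 7]
Insert 16: shifted 0 elements -> [11, 15, 16, 7]
Insert 7: shifted 3 elements -> [7, 11, 15, 16]


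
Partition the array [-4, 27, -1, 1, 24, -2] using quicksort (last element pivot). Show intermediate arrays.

Partition 1: pivot=-2 at index 1 -> [-4, -2, -1, 1, 24, 27]
Partition 2: pivot=27 at index 5 -> [-4, -2, -1, 1, 24, 27]
Partition 3: pivot=24 at index 4 -> [-4, -2, -1, 1, 24, 27]
Partition 4: pivot=1 at index 3 -> [-4, -2, -1, 1, 24, 27]


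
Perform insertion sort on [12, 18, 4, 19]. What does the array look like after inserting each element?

First element 12 is already 'sorted'
Insert 18: shifted 0 elements -> [12, 18, 4, 19]
Insert 4: shifted 2 elements -> [4, 12, 18, 19]
Insert 19: shifted 0 elements -> [4, 12, 18, 19]


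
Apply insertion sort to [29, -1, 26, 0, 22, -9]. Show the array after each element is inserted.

First element 29 is already 'sorted'
Insert -1: shifted 1 elements -> [-1, 29, 26, 0, 22, -9]
Insert 26: shifted 1 elements -> [-1, 26, 29, 0, 22, -9]
Insert 0: shifted 2 elements -> [-1, 0, 26, 29, 22, -9]
Insert 22: shifted 2 elements -> [-1, 0, 22, 26, 29, -9]
Insert -9: shifted 5 elements -> [-9, -1, 0, 22, 26, 29]


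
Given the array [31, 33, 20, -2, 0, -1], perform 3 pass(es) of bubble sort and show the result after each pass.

After pass 1: [31, 20, -2, 0, -1, 33] (4 swaps)
After pass 2: [20, -2, 0, -1, 31, 33] (4 swaps)
After pass 3: [-2, 0, -1, 20, 31, 33] (3 swaps)
Total swaps: 11


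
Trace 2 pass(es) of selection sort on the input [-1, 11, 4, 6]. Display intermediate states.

Pass 1: Select minimum -1 at index 0, swap -> [-1, 11, 4, 6]
Pass 2: Select minimum 4 at index 2, swap -> [-1, 4, 11, 6]


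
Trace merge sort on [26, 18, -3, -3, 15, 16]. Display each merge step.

Divide and conquer:
  Merge [18] + [-3] -> [-3, 18]
  Merge [26] + [-3, 18] -> [-3, 18, 26]
  Merge [15] + [16] -> [15, 16]
  Merge [-3] + [15, 16] -> [-3, 15, 16]
  Merge [-3, 18, 26] + [-3, 15, 16] -> [-3, -3, 15, 16, 18, 26]


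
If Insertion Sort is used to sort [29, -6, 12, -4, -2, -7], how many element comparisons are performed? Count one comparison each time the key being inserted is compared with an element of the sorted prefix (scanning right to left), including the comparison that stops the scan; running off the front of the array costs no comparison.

Insert -6: 29 > -6 (shift), reached front = 1 comparison(s) -> [-6, 29, 12, -4, -2, -7]
Insert 12: 29 > 12 (shift), -6 <= 12 (stop) = 2 comparison(s) -> [-6, 12, 29, -4, -2, -7]
Insert -4: 29 > -4 (shift), 12 > -4 (shift), -6 <= -4 (stop) = 3 comparison(s) -> [-6, -4, 12, 29, -2, -7]
Insert -2: 29 > -2 (shift), 12 > -2 (shift), -4 <= -2 (stop) = 3 comparison(s) -> [-6, -4, -2, 12, 29, -7]
Insert -7: 29 > -7 (shift), 12 > -7 (shift), -2 > -7 (shift), -4 > -7 (shift), -6 > -7 (shift), reached front = 5 comparison(s) -> [-7, -6, -4, -2, 12, 29]
Total comparisons: 1 + 2 + 3 + 3 + 5 = 14


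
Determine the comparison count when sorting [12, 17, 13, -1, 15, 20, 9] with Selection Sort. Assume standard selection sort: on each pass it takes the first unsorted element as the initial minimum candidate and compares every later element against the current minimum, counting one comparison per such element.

Pass 1: scan indices 1..6 for the minimum = 6 comparison(s); min is -1, place at index 0 -> [-1, 17, 13, 12, 15, 20, 9]
Pass 2: scan indices 2..6 for the minimum = 5 comparison(s); min is 9, place at index 1 -> [-1, 9, 13, 12, 15, 20, 17]
Pass 3: scan indices 3..6 for the minimum = 4 comparison(s); min is 12, place at index 2 -> [-1, 9, 12, 13, 15, 20, 17]
Pass 4: scan indices 4..6 for the minimum = 3 comparison(s); min is 13, place at index 3 -> [-1, 9, 12, 13, 15, 20, 17]
Pass 5: scan indices 5..6 for the minimum = 2 comparison(s); min is 15, place at index 4 -> [-1, 9, 12, 13, 15, 20, 17]
Pass 6: scan indices 6..6 for the minimum = 1 comparison(s); min is 17, place at index 5 -> [-1, 9, 12, 13, 15, 17, 20]
Selection sort always scans the whole unsorted suffix, so the count is (n-1) + (n-2) + ... + 1 = n(n-1)/2 = 7*6/2 = 21 regardless of the input order.
Total comparisons: 6 + 5 + 4 + 3 + 2 + 1 = 21


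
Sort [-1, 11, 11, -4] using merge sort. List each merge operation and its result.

Divide and conquer:
  Merge [-1] + [11] -> [-1, 11]
  Merge [11] + [-4] -> [-4, 11]
  Merge [-1, 11] + [-4, 11] -> [-4, -1, 11, 11]


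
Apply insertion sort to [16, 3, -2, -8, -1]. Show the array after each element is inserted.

First element 16 is already 'sorted'
Insert 3: shifted 1 elements -> [3, 16, -2, -8, -1]
Insert -2: shifted 2 elements -> [-2, 3, 16, -8, -1]
Insert -8: shifted 3 elements -> [-8, -2, 3, 16, -1]
Insert -1: shifted 2 elements -> [-8, -2, -1, 3, 16]


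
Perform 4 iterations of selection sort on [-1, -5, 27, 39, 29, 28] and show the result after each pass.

Pass 1: Select minimum -5 at index 1, swap -> [-5, -1, 27, 39, 29, 28]
Pass 2: Select minimum -1 at index 1, swap -> [-5, -1, 27, 39, 29, 28]
Pass 3: Select minimum 27 at index 2, swap -> [-5, -1, 27, 39, 29, 28]
Pass 4: Select minimum 28 at index 5, swap -> [-5, -1, 27, 28, 29, 39]


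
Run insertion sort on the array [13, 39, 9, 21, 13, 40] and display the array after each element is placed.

First element 13 is already 'sorted'
Insert 39: shifted 0 elements -> [13, 39, 9, 21, 13, 40]
Insert 9: shifted 2 elements -> [9, 13, 39, 21, 13, 40]
Insert 21: shifted 1 elements -> [9, 13, 21, 39, 13, 40]
Insert 13: shifted 2 elements -> [9, 13, 13, 21, 39, 40]
Insert 40: shifted 0 elements -> [9, 13, 13, 21, 39, 40]


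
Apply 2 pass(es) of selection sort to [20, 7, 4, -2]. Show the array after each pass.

Pass 1: Select minimum -2 at index 3, swap -> [-2, 7, 4, 20]
Pass 2: Select minimum 4 at index 2, swap -> [-2, 4, 7, 20]


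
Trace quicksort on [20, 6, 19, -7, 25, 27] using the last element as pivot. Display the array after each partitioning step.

Partition 1: pivot=27 at index 5 -> [20, 6, 19, -7, 25, 27]
Partition 2: pivot=25 at index 4 -> [20, 6, 19, -7, 25, 27]
Partition 3: pivot=-7 at index 0 -> [-7, 6, 19, 20, 25, 27]
Partition 4: pivot=20 at index 3 -> [-7, 6, 19, 20, 25, 27]
Partition 5: pivot=19 at index 2 -> [-7, 6, 19, 20, 25, 27]


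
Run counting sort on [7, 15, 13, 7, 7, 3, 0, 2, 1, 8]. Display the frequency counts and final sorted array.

Count array: [1, 1, 1, 1, 0, 0, 0, 3, 1, 0, 0, 0, 0, 1, 0, 1]
(count[i] = number of elements equal to i)
Cumulative count: [1, 2, 3, 4, 4, 4, 4, 7, 8, 8, 8, 8, 8, 9, 9, 10]
Sorted: [0, 1, 2, 3, 7, 7, 7, 8, 13, 15]


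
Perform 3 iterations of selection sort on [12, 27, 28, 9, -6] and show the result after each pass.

Pass 1: Select minimum -6 at index 4, swap -> [-6, 27, 28, 9, 12]
Pass 2: Select minimum 9 at index 3, swap -> [-6, 9, 28, 27, 12]
Pass 3: Select minimum 12 at index 4, swap -> [-6, 9, 12, 27, 28]


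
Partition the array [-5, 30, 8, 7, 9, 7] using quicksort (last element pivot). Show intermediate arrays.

Partition 1: pivot=7 at index 2 -> [-5, 7, 7, 30, 9, 8]
Partition 2: pivot=7 at index 1 -> [-5, 7, 7, 30, 9, 8]
Partition 3: pivot=8 at index 3 -> [-5, 7, 7, 8, 9, 30]
Partition 4: pivot=30 at index 5 -> [-5, 7, 7, 8, 9, 30]


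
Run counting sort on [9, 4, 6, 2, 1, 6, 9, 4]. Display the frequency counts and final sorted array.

Count array: [0, 1, 1, 0, 2, 0, 2, 0, 0, 2]
(count[i] = number of elements equal to i)
Cumulative count: [0, 1, 2, 2, 4, 4, 6, 6, 6, 8]
Sorted: [1, 2, 4, 4, 6, 6, 9, 9]


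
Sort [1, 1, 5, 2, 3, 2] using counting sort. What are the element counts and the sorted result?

Count array: [0, 2, 2, 1, 0, 1]
(count[i] = number of elements equal to i)
Cumulative count: [0, 2, 4, 5, 5, 6]
Sorted: [1, 1, 2, 2, 3, 5]


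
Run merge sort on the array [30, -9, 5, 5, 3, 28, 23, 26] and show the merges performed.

Divide and conquer:
  Merge [30] + [-9] -> [-9, 30]
  Merge [5] + [5] -> [5, 5]
  Merge [-9, 30] + [5, 5] -> [-9, 5, 5, 30]
  Merge [3] + [28] -> [3, 28]
  Merge [23] + [26] -> [23, 26]
  Merge [3, 28] + [23, 26] -> [3, 23, 26, 28]
  Merge [-9, 5, 5, 30] + [3, 23, 26, 28] -> [-9, 3, 5, 5, 23, 26, 28, 30]


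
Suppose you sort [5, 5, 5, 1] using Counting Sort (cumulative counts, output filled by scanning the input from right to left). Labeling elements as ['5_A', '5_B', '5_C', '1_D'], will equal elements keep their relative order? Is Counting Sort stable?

Trace Counting Sort on the labeled array (the key is the number; the letter only tracks identity):
  Counts for values 0..5: [0, 1, 0, 0, 0, 3]
  Cumulative counts: [0, 1, 1, 1, 1, 4]
  Scan right to left: place 1_D at output index 0
  Scan right to left: place 5_C at output index 3
  Scan right to left: place 5_B at output index 2
  Scan right to left: place 5_A at output index 1
  Output: [1_D, 5_A, 5_B, 5_C]
Equal keys:
  value 5: originally 5_A, 5_B, 5_C; after sorting 5_A, 5_B, 5_C -> order preserved
All equal keys kept their original relative order. Counting Sort is stable: scanning the input right to left with decreasing cumulative counts places later duplicates at later output positions.
Answer: Stable


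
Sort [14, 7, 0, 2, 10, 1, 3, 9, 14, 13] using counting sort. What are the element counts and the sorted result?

Count array: [1, 1, 1, 1, 0, 0, 0, 1, 0, 1, 1, 0, 0, 1, 2]
(count[i] = number of elements equal to i)
Cumulative count: [1, 2, 3, 4, 4, 4, 4, 5, 5, 6, 7, 7, 7, 8, 10]
Sorted: [0, 1, 2, 3, 7, 9, 10, 13, 14, 14]


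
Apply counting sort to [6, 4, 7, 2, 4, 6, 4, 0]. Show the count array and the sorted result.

Count array: [1, 0, 1, 0, 3, 0, 2, 1]
(count[i] = number of elements equal to i)
Cumulative count: [1, 1, 2, 2, 5, 5, 7, 8]
Sorted: [0, 2, 4, 4, 4, 6, 6, 7]


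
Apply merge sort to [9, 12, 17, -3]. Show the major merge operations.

Divide and conquer:
  Merge [9] + [12] -> [9, 12]
  Merge [17] + [-3] -> [-3, 17]
  Merge [9, 12] + [-3, 17] -> [-3, 9, 12, 17]


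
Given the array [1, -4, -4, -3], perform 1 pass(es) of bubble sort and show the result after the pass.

After pass 1: [-4, -4, -3, 1] (3 swaps)
Total swaps: 3


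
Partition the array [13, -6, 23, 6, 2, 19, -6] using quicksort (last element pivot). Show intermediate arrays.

Partition 1: pivot=-6 at index 1 -> [-6, -6, 23, 6, 2, 19, 13]
Partition 2: pivot=13 at index 4 -> [-6, -6, 6, 2, 13, 19, 23]
Partition 3: pivot=2 at index 2 -> [-6, -6, 2, 6, 13, 19, 23]
Partition 4: pivot=23 at index 6 -> [-6, -6, 2, 6, 13, 19, 23]


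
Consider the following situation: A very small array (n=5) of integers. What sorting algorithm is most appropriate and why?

Best choice: Insertion sort
Reason: For tiny inputs the O(n^2) overhead is negligible and insertion sort has minimal constant factors


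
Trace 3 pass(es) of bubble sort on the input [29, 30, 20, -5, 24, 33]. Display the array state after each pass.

After pass 1: [29, 20, -5, 24, 30, 33] (3 swaps)
After pass 2: [20, -5, 24, 29, 30, 33] (3 swaps)
After pass 3: [-5, 20, 24, 29, 30, 33] (1 swaps)
Total swaps: 7


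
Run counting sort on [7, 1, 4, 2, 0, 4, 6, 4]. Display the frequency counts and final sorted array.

Count array: [1, 1, 1, 0, 3, 0, 1, 1]
(count[i] = number of elements equal to i)
Cumulative count: [1, 2, 3, 3, 6, 6, 7, 8]
Sorted: [0, 1, 2, 4, 4, 4, 6, 7]


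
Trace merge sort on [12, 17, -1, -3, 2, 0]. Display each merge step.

Divide and conquer:
  Merge [17] + [-1] -> [-1, 17]
  Merge [12] + [-1, 17] -> [-1, 12, 17]
  Merge [2] + [0] -> [0, 2]
  Merge [-3] + [0, 2] -> [-3, 0, 2]
  Merge [-1, 12, 17] + [-3, 0, 2] -> [-3, -1, 0, 2, 12, 17]


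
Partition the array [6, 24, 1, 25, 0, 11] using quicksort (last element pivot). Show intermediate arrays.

Partition 1: pivot=11 at index 3 -> [6, 1, 0, 11, 24, 25]
Partition 2: pivot=0 at index 0 -> [0, 1, 6, 11, 24, 25]
Partition 3: pivot=6 at index 2 -> [0, 1, 6, 11, 24, 25]
Partition 4: pivot=25 at index 5 -> [0, 1, 6, 11, 24, 25]


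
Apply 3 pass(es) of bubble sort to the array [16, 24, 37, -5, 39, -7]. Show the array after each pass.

After pass 1: [16, 24, -5, 37, -7, 39] (2 swaps)
After pass 2: [16, -5, 24, -7, 37, 39] (2 swaps)
After pass 3: [-5, 16, -7, 24, 37, 39] (2 swaps)
Total swaps: 6


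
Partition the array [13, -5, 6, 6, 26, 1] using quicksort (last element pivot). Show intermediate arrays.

Partition 1: pivot=1 at index 1 -> [-5, 1, 6, 6, 26, 13]
Partition 2: pivot=13 at index 4 -> [-5, 1, 6, 6, 13, 26]
Partition 3: pivot=6 at index 3 -> [-5, 1, 6, 6, 13, 26]


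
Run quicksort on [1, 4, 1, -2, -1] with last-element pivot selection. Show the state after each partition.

Partition 1: pivot=-1 at index 1 -> [-2, -1, 1, 1, 4]
Partition 2: pivot=4 at index 4 -> [-2, -1, 1, 1, 4]
Partition 3: pivot=1 at index 3 -> [-2, -1, 1, 1, 4]


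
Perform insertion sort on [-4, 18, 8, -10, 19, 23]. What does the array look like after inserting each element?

First element -4 is already 'sorted'
Insert 18: shifted 0 elements -> [-4, 18, 8, -10, 19, 23]
Insert 8: shifted 1 elements -> [-4, 8, 18, -10, 19, 23]
Insert -10: shifted 3 elements -> [-10, -4, 8, 18, 19, 23]
Insert 19: shifted 0 elements -> [-10, -4, 8, 18, 19, 23]
Insert 23: shifted 0 elements -> [-10, -4, 8, 18, 19, 23]
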